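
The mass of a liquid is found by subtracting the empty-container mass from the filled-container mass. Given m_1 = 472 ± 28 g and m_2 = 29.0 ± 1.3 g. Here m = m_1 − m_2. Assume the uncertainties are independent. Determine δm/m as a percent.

Sums and differences: (δm)² = Σ (cᵢ δxᵢ)².
  (δm_1)² = 784;  (δm_2)² = 1.69
δm = √(786) = 28.0 g
m = 443 g, so δm/m = 28.0/443 = 0.0633.

6.33%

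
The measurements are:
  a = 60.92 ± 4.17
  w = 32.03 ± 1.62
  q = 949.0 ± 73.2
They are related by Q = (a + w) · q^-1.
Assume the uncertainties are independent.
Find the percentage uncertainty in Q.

9.09%

Let u = a + w = 92.95. δu = √(δa² + δw²) = √(17.4 + 2.62) = 4.47, so δu/u = 0.0481.
Q is then a monomial in u, q:
δQ/Q = √((δu/u)² + (-1·δq/q)²) = √(0.00232 + 0.00595) = 0.0909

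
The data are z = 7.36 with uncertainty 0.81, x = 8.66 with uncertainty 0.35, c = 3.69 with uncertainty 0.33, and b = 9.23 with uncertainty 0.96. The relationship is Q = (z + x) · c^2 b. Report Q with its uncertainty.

2010 ± 431

Let u = z + x = 16.0. δu = √(δz² + δx²) = √(0.656 + 0.122) = 0.882, so δu/u = 0.0551.
Q is then a monomial in u, c, b:
δQ/Q = √((δu/u)² + (2·δc/c)² + (1·δb/b)²) = √(0.00303 + 0.0320 + 0.0108) = 0.214
Q = 2010, so δQ = 0.214 × 2010 = 431.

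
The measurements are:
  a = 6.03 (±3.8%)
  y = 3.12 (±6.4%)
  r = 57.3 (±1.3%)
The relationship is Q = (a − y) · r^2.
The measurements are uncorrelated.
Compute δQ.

1030

Let u = a − y = 2.91. δu = √(δa² + δy²) = √(0.0525 + 0.0399) = 0.304, so δu/u = 0.104.
Q is then a monomial in u, r:
δQ/Q = √((δu/u)² + (2·δr/r)²) = √(0.0109 + 0.000676) = 0.108
Q = 9550, so δQ = 0.108 × 9550 = 1030.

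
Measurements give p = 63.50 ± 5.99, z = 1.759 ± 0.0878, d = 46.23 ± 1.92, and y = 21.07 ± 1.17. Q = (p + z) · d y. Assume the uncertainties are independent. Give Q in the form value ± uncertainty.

Let u = p + z = 65.26. δu = √(δp² + δz²) = √(35.9 + 0.00771) = 5.99, so δu/u = 0.0918.
Q is then a monomial in u, d, y:
δQ/Q = √((δu/u)² + (1·δd/d)² + (1·δy/y)²) = √(0.00843 + 0.00172 + 0.00308) = 0.115
Q = 63570, so δQ = 0.115 × 63570 = 7310.

63570 ± 7310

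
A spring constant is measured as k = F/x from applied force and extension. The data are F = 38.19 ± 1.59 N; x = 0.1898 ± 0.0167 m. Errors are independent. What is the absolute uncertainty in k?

Relative error in a monomial: (δk/k)² = Σ (nᵢ · δxᵢ/xᵢ)².
  (1·δF/F)² = (1×0.0416)² = 0.00173;  (-1·δx/x)² = (-1×0.0880)² = 0.00774
δk/k = √(0.00948) = 0.0973
k = 201.2 N/m, so δk = 0.0973 × 201.2 = 19.6 N/m.

19.6 N/m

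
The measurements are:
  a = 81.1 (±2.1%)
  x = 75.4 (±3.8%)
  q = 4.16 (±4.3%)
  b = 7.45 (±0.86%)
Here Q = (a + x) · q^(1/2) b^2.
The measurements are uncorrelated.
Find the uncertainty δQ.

Let u = a + x = 156. δu = √(δa² + δx²) = √(2.90 + 8.21) = 3.33, so δu/u = 0.0213.
Q is then a monomial in u, q, b:
δQ/Q = √((δu/u)² + (½·δq/q)² + (2·δb/b)²) = √(0.000454 + 0.000462 + 0.000296) = 0.0348
Q = 17700, so δQ = 0.0348 × 17700 = 617.

617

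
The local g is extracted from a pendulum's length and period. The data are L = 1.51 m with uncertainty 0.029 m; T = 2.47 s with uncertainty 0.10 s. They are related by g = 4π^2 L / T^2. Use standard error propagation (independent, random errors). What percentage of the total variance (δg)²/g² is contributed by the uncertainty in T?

(δg/g)² = (1·δL/L)² + (-2·δT/T)²
  L term: (1×0.0192)² = 0.000369
  T term: (-2×0.0405)² = 0.00656
Total = 0.00693. Share from T = 0.00656/0.00693 = 0.947.

94.7%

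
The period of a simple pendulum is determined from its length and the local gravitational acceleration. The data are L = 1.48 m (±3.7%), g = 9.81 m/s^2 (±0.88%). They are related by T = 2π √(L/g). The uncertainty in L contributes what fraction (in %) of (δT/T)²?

94.6%

(δT/T)² = (½·δL/L)² + (−½·δg/g)²
  L term: (0.5×0.0370)² = 0.000342
  g term: (-0.5×0.00880)² = 1.94e-05
Total = 0.000362. Share from L = 0.000342/0.000362 = 0.946.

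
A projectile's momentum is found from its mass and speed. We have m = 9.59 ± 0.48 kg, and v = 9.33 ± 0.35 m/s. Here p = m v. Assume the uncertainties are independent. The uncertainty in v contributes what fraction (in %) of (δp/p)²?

36.0%

(δp/p)² = (1·δm/m)² + (1·δv/v)²
  m term: (1×0.0501)² = 0.00251
  v term: (1×0.0375)² = 0.00141
Total = 0.00391. Share from v = 0.00141/0.00391 = 0.360.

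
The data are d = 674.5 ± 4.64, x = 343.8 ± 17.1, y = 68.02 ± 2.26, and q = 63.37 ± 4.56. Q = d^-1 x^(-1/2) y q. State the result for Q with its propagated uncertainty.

0.3447 ± 0.0287

Each factor contributes (exponent × relative error)² to (δQ/Q)²:
  (-1·δd/d)² = (-1×0.00688)² = 4.73e-05;  (−½·δx/x)² = (-0.5×0.0497)² = 0.000618;  (1·δy/y)² = (1×0.0332)² = 0.00110;  (1·δq/q)² = (1×0.0720)² = 0.00518
δQ/Q = √(0.00695) = 0.0834
Q = 0.3447, so δQ = 0.0834 × 0.3447 = 0.0287.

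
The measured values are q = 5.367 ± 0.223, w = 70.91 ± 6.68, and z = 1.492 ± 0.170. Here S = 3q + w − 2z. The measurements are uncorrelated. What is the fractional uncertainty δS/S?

Sums and differences: (δS)² = Σ (cᵢ δxᵢ)².
  (3·δq)² = 0.448;  (δw)² = 44.6;  (2·δz)² = 0.116
δS = √(45.2) = 6.72
S = 84.03, so δS/S = 6.72/84.03 = 0.0800.

0.0800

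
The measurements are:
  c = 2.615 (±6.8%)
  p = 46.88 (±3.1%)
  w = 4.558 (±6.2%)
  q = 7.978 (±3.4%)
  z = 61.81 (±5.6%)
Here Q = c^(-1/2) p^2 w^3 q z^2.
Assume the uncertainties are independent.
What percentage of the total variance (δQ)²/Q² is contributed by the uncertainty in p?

(δQ/Q)² = (−½·δc/c)² + (2·δp/p)² + (3·δw/w)² + (1·δq/q)² + (2·δz/z)²
  c term: (-0.5×0.0680)² = 0.00116
  p term: (2×0.0310)² = 0.00384
  w term: (3×0.0620)² = 0.0346
  q term: (1×0.0340)² = 0.00116
  z term: (2×0.0560)² = 0.0125
Total = 0.0533. Share from p = 0.00384/0.0533 = 0.0721.

7.21%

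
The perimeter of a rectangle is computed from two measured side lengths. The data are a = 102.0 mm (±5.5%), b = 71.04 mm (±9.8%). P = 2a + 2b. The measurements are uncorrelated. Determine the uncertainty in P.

17.9 mm

Absolute uncertainties add in quadrature for a linear combination:
  (2·δa)² = 126;  (2·δb)² = 194
δP = √(320) = 17.9 mm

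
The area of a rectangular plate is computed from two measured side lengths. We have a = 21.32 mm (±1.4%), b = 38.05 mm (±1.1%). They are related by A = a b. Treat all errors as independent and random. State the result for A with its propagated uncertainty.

811.2 ± 14.4 mm^2

Products/powers → add relative errors in quadrature, weighted by exponent:
  (1·δa/a)² = (1×0.0140)² = 0.000196;  (1·δb/b)² = (1×0.0110)² = 0.000121
δA/A = √(0.000317) = 0.0178
A = 811.2 mm^2, so δA = 0.0178 × 811.2 = 14.4 mm^2.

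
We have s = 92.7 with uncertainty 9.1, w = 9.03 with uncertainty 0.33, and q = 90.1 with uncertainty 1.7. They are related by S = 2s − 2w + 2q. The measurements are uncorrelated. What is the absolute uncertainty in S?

For a sum/difference, combine absolute errors in quadrature:
  (2·δs)² = 331;  (2·δw)² = 0.436;  (2·δq)² = 11.6
δS = √(343) = 18.5

18.5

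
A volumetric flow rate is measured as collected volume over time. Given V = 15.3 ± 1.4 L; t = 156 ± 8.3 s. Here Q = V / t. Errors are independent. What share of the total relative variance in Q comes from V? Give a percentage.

(δQ/Q)² = (1·δV/V)² + (-1·δt/t)²
  V term: (1×0.0915)² = 0.00837
  t term: (-1×0.0532)² = 0.00283
Total = 0.0112. Share from V = 0.00837/0.0112 = 0.747.

74.7%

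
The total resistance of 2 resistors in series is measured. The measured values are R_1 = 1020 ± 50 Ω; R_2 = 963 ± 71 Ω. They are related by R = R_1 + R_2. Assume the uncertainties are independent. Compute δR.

Each term contributes (cᵢ δxᵢ)² to (δR)²:
  (δR_1)² = 2500;  (δR_2)² = 5040
δR = √(7540) = 86.8 Ω

86.8 Ω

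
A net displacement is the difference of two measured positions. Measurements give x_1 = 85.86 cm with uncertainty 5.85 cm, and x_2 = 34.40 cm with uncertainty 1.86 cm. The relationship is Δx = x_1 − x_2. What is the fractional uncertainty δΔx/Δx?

For a sum/difference, combine absolute errors in quadrature:
  (δx_1)² = 34.2;  (δx_2)² = 3.46
δΔx = √(37.7) = 6.14 cm
Δx = 51.46 cm, so δΔx/Δx = 6.14/51.46 = 0.119.

0.119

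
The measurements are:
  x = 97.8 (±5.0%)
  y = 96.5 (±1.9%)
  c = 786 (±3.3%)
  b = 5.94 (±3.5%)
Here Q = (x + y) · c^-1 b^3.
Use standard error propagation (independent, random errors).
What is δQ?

5.87

Let u = x + y = 194. δu = √(δx² + δy²) = √(23.9 + 3.36) = 5.22, so δu/u = 0.0269.
Q is then a monomial in u, c, b:
δQ/Q = √((δu/u)² + (-1·δc/c)² + (3·δb/b)²) = √(0.000722 + 0.00109 + 0.0110) = 0.113
Q = 51.8, so δQ = 0.113 × 51.8 = 5.87.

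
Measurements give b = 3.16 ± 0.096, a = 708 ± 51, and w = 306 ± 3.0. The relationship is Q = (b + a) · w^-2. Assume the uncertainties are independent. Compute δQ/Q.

Let u = b + a = 711. δu = √(δb² + δa²) = √(0.00922 + 2600) = 51.0, so δu/u = 0.0717.
Q is then a monomial in u, w:
δQ/Q = √((δu/u)² + (-2·δw/w)²) = √(0.00514 + 0.000384) = 0.0743

0.0743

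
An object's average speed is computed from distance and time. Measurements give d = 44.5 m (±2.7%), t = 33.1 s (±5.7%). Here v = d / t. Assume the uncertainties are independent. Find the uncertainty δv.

Each factor contributes (exponent × relative error)² to (δv/v)²:
  (1·δd/d)² = (1×0.0270)² = 0.000729;  (-1·δt/t)² = (-1×0.0570)² = 0.00325
δv/v = √(0.00398) = 0.0631
v = 1.34 m/s, so δv = 0.0631 × 1.34 = 0.0848 m/s.

0.0848 m/s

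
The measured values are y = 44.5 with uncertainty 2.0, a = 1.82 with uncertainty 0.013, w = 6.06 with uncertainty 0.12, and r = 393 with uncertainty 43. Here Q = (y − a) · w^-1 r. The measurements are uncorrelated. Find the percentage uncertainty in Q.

12.1%

Let u = y − a = 42.7. δu = √(δy² + δa²) = √(4.00 + 0.000169) = 2.00, so δu/u = 0.0469.
Q is then a monomial in u, w, r:
δQ/Q = √((δu/u)² + (-1·δw/w)² + (1·δr/r)²) = √(0.00220 + 0.000392 + 0.0120) = 0.121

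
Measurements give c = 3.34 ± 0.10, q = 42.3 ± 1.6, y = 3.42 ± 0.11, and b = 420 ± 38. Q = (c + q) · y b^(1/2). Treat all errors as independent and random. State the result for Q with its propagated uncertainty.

Let u = c + q = 45.6. δu = √(δc² + δq²) = √(0.0100 + 2.56) = 1.60, so δu/u = 0.0351.
Q is then a monomial in u, y, b:
δQ/Q = √((δu/u)² + (1·δy/y)² + (½·δb/b)²) = √(0.00123 + 0.00103 + 0.00205) = 0.0657
Q = 3200, so δQ = 0.0657 × 3200 = 210.

3200 ± 210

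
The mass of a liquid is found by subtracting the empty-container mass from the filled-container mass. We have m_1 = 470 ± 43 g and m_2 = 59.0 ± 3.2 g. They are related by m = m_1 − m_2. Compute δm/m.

0.105

Each term contributes (cᵢ δxᵢ)² to (δm)²:
  (δm_1)² = 1850;  (δm_2)² = 10.2
δm = √(1860) = 43.1 g
m = 411 g, so δm/m = 43.1/411 = 0.105.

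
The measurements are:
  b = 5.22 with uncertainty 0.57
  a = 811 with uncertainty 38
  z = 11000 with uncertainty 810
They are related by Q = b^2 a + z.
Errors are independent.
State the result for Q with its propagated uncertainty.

Let p = b^2·a = 22100. δp/p = √((2·δb/b)² + (1·δa/a)²) = √(0.0477 + 0.00220) = 0.223, so δp = 4940.
Q = p + z: δQ = √(δp² + δz²) = √(2.44e+07 + 6.56e+05) = 5000
Q = 33100.

33100 ± 5000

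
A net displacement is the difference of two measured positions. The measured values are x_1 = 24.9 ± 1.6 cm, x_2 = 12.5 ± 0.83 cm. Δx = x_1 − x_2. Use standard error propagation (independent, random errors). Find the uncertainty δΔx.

1.80 cm

Absolute uncertainties add in quadrature for a linear combination:
  (δx_1)² = 2.56;  (δx_2)² = 0.689
δΔx = √(3.25) = 1.80 cm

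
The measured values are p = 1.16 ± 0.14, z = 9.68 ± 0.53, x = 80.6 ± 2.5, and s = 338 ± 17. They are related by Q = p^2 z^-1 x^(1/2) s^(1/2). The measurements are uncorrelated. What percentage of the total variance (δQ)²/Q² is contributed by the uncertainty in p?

93.8%

(δQ/Q)² = (2·δp/p)² + (-1·δz/z)² + (½·δx/x)² + (½·δs/s)²
  p term: (2×0.121)² = 0.0583
  z term: (-1×0.0548)² = 0.00300
  x term: (0.5×0.0310)² = 0.000241
  s term: (0.5×0.0503)² = 0.000632
Total = 0.0621. Share from p = 0.0583/0.0621 = 0.938.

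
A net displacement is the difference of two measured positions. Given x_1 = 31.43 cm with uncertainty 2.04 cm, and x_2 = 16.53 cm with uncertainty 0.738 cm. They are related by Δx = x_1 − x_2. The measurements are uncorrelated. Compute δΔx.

Sums and differences: (δΔx)² = Σ (cᵢ δxᵢ)².
  (δx_1)² = 4.16;  (δx_2)² = 0.545
δΔx = √(4.71) = 2.17 cm

2.17 cm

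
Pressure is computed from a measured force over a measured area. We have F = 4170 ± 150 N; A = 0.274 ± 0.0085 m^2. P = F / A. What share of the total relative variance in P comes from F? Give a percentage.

(δP/P)² = (1·δF/F)² + (-1·δA/A)²
  F term: (1×0.0360)² = 0.00129
  A term: (-1×0.0310)² = 0.000962
Total = 0.00226. Share from F = 0.00129/0.00226 = 0.573.

57.3%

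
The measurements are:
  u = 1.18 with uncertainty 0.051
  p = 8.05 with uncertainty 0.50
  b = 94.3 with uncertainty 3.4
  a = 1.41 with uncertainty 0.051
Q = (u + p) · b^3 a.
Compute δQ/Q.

Let w = u + p = 9.23. δw = √(δu² + δp²) = √(0.00260 + 0.250) = 0.503, so δw/w = 0.0545.
Q is then a monomial in w, b, a:
δQ/Q = √((δw/w)² + (3·δb/b)² + (1·δa/a)²) = √(0.00297 + 0.0117 + 0.00131) = 0.126

0.126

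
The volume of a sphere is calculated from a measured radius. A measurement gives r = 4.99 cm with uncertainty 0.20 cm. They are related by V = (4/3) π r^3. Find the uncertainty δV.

62.6 cm^3

V ∝ r^3, so δV/V = |3| · δr/r = 3 × 0.0401 = 0.120.
V = 520 cm^3, so δV = 0.120 × 520 = 62.6 cm^3.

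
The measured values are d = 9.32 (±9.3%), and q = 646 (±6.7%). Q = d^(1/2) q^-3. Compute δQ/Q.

Since Q is a product/quotient, work with relative uncertainties:
  (½·δd/d)² = (0.5×0.0930)² = 0.00216;  (-3·δq/q)² = (-3×0.0670)² = 0.0404
δQ/Q = √(0.0426) = 0.206

0.206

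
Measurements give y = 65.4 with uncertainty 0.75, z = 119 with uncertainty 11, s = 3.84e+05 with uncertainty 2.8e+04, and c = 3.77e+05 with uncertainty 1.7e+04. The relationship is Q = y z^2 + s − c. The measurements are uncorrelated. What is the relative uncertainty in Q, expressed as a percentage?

18.7%

Let p = y·z^2 = 9.26e+05. δp/p = √((1·δy/y)² + (2·δz/z)²) = √(0.000132 + 0.0342) = 0.185, so δp = 1.72e+05.
Q = p + s − c: δQ = √(δp² + δs² + δc²) = √(2.94e+10 + 7.84e+08 + 2.89e+08) = 1.75e+05
Q = 9.33e+05, so δQ/Q = 1.75e+05/9.33e+05 = 0.187.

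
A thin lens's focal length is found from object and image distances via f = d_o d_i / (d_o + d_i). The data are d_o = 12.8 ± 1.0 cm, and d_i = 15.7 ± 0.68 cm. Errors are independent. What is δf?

∂f/∂d_o = (d_i/(d_o+d_i))² = 0.303;  ∂f/∂d_i = (d_o/(d_o+d_i))² = 0.202
δf = √((∂f/∂d_o · δd_o)² + (∂f/∂d_i · δd_i)²) = √(0.0921 + 0.0188) = 0.333 cm

0.333 cm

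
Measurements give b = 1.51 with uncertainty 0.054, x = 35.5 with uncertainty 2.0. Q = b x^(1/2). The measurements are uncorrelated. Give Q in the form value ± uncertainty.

9.00 ± 0.410

Products/powers → add relative errors in quadrature, weighted by exponent:
  (1·δb/b)² = (1×0.0358)² = 0.00128;  (½·δx/x)² = (0.5×0.0563)² = 0.000793
δQ/Q = √(0.00207) = 0.0455
Q = 9.00, so δQ = 0.0455 × 9.00 = 0.410.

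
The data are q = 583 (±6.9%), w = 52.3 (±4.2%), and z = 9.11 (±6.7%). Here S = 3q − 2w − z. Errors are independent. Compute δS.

Sums and differences: (δS)² = Σ (cᵢ δxᵢ)².
  (3·δq)² = 14600;  (2·δw)² = 19.3;  (δz)² = 0.373
δS = √(14600) = 121

121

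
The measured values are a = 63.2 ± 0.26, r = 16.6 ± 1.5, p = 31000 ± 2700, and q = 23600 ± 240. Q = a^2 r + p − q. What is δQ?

Let w = a^2·r = 66300. δw/w = √((2·δa/a)² + (1·δr/r)²) = √(6.77e-05 + 0.00817) = 0.0907, so δw = 6020.
Q = w + p − q: δQ = √(δw² + δp² + δq²) = √(3.62e+07 + 7.29e+06 + 57600) = 6600

6600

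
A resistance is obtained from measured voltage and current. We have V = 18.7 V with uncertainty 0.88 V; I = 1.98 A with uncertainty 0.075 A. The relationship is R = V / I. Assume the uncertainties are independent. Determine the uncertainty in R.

0.571 Ω

For a monomial R ∝ V, I^-1, fractional errors add in quadrature:
  (1·δV/V)² = (1×0.0471)² = 0.00221;  (-1·δI/I)² = (-1×0.0379)² = 0.00143
δR/R = √(0.00365) = 0.0604
R = 9.44 Ω, so δR = 0.0604 × 9.44 = 0.571 Ω.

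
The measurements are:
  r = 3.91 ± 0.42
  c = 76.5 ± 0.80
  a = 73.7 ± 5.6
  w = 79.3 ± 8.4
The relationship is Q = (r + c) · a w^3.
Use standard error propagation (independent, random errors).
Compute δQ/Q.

0.327

Let u = r + c = 80.4. δu = √(δr² + δc²) = √(0.176 + 0.640) = 0.904, so δu/u = 0.0112.
Q is then a monomial in u, a, w:
δQ/Q = √((δu/u)² + (1·δa/a)² + (3·δw/w)²) = √(0.000126 + 0.00577 + 0.101) = 0.327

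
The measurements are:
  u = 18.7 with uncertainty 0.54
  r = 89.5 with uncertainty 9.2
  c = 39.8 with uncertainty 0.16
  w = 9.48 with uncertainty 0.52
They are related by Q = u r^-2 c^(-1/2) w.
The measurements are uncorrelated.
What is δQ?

0.000753

Relative error in a monomial: (δQ/Q)² = Σ (nᵢ · δxᵢ/xᵢ)².
  (1·δu/u)² = (1×0.0289)² = 0.000834;  (-2·δr/r)² = (-2×0.103)² = 0.0423;  (−½·δc/c)² = (-0.5×0.00402)² = 4.04e-06;  (1·δw/w)² = (1×0.0549)² = 0.00301
δQ/Q = √(0.0461) = 0.215
Q = 0.00351, so δQ = 0.215 × 0.00351 = 0.000753.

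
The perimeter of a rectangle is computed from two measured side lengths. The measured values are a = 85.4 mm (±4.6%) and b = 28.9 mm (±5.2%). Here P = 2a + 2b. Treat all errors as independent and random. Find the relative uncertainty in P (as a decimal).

0.0368

Absolute uncertainties add in quadrature for a linear combination:
  (2·δa)² = 61.7;  (2·δb)² = 9.03
δP = √(70.8) = 8.41 mm
P = 229 mm, so δP/P = 8.41/229 = 0.0368.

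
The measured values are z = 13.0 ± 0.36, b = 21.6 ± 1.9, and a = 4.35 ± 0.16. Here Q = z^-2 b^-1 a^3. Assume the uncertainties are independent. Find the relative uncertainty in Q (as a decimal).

Relative error in a monomial: (δQ/Q)² = Σ (nᵢ · δxᵢ/xᵢ)².
  (-2·δz/z)² = (-2×0.0277)² = 0.00307;  (-1·δb/b)² = (-1×0.0880)² = 0.00774;  (3·δa/a)² = (3×0.0368)² = 0.0122
δQ/Q = √(0.0230) = 0.152

0.152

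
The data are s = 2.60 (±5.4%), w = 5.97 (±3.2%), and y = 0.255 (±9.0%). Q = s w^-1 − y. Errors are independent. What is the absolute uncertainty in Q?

Let p = s·w^-1 = 0.436. δp/p = √((1·δs/s)² + (-1·δw/w)²) = √(0.00292 + 0.00102) = 0.0628, so δp = 0.0273.
Q = p − y: δQ = √(δp² + δy²) = √(0.000747 + 0.000527) = 0.0357

0.0357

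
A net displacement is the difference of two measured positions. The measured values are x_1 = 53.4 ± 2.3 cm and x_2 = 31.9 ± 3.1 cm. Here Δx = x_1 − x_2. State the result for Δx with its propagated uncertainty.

Sums and differences: (δΔx)² = Σ (cᵢ δxᵢ)².
  (δx_1)² = 5.29;  (δx_2)² = 9.61
δΔx = √(14.9) = 3.86 cm
Δx = 21.5 cm.

21.5 ± 3.86 cm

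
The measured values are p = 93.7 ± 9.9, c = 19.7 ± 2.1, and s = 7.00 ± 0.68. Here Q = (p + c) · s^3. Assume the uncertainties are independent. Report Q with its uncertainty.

Let u = p + c = 113. δu = √(δp² + δc²) = √(98.0 + 4.41) = 10.1, so δu/u = 0.0892.
Q is then a monomial in u, s:
δQ/Q = √((δu/u)² + (3·δs/s)²) = √(0.00796 + 0.0849) = 0.305
Q = 38900, so δQ = 0.305 × 38900 = 11900.

38900 ± 11900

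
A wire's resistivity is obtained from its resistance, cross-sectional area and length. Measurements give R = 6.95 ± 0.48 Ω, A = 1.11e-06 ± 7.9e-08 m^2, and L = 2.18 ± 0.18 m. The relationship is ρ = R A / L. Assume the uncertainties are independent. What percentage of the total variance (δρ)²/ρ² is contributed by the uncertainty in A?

(δρ/ρ)² = (1·δR/R)² + (1·δA/A)² + (-1·δL/L)²
  R term: (1×0.0691)² = 0.00477
  A term: (1×0.0712)² = 0.00507
  L term: (-1×0.0826)² = 0.00682
Total = 0.0167. Share from A = 0.00507/0.0167 = 0.304.

30.4%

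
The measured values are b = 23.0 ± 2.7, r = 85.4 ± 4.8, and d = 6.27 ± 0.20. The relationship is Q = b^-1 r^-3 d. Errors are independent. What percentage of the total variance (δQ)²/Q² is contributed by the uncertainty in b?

31.9%

(δQ/Q)² = (-1·δb/b)² + (-3·δr/r)² + (1·δd/d)²
  b term: (-1×0.117)² = 0.0138
  r term: (-3×0.0562)² = 0.0284
  d term: (1×0.0319)² = 0.00102
Total = 0.0432. Share from b = 0.0138/0.0432 = 0.319.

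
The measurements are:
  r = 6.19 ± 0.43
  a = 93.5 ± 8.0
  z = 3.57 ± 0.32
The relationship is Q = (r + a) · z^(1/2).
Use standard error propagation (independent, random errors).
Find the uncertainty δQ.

Let u = r + a = 99.7. δu = √(δr² + δa²) = √(0.185 + 64.0) = 8.01, so δu/u = 0.0804.
Q is then a monomial in u, z:
δQ/Q = √((δu/u)² + (½·δz/z)²) = √(0.00646 + 0.00201) = 0.0920
Q = 188, so δQ = 0.0920 × 188 = 17.3.

17.3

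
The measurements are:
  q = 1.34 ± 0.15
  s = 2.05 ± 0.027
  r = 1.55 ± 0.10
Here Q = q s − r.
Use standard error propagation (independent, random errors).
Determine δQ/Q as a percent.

Let p = q·s = 2.75. δp/p = √((1·δq/q)² + (1·δs/s)²) = √(0.0125 + 0.000173) = 0.113, so δp = 0.310.
Q = p − r: δQ = √(δp² + δr²) = √(0.0959 + 0.0100) = 0.325
Q = 1.20, so δQ/Q = 0.325/1.20 = 0.272.

27.2%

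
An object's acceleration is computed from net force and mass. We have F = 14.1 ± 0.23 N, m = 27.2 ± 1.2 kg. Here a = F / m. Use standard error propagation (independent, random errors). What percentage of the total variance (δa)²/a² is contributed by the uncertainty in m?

88.0%

(δa/a)² = (1·δF/F)² + (-1·δm/m)²
  F term: (1×0.0163)² = 0.000266
  m term: (-1×0.0441)² = 0.00195
Total = 0.00221. Share from m = 0.00195/0.00221 = 0.880.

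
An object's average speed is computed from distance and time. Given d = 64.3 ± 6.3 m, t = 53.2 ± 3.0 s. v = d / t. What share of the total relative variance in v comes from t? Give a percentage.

(δv/v)² = (1·δd/d)² + (-1·δt/t)²
  d term: (1×0.0980)² = 0.00960
  t term: (-1×0.0564)² = 0.00318
Total = 0.0128. Share from t = 0.00318/0.0128 = 0.249.

24.9%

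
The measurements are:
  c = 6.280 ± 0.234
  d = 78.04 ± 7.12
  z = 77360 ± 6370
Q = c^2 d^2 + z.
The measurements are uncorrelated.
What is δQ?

Let p = c^2·d^2 = 240200. δp/p = √((2·δc/c)² + (2·δd/d)²) = √(0.00555 + 0.0333) = 0.197, so δp = 47300.
Q = p + z: δQ = √(δp² + δz²) = √(2.24e+09 + 4.06e+07) = 47800

47800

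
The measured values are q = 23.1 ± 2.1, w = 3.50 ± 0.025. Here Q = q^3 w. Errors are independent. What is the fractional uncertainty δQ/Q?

0.273

For a monomial Q ∝ q^3, w, fractional errors add in quadrature:
  (3·δq/q)² = (3×0.0909)² = 0.0744;  (1·δw/w)² = (1×0.00714)² = 5.1e-05
δQ/Q = √(0.0744) = 0.273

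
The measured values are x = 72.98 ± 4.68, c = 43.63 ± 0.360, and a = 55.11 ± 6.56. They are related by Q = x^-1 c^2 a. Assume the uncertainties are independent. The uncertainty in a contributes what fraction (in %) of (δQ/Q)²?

(δQ/Q)² = (-1·δx/x)² + (2·δc/c)² + (1·δa/a)²
  x term: (-1×0.0641)² = 0.00411
  c term: (2×0.00825)² = 0.000272
  a term: (1×0.119)² = 0.0142
Total = 0.0186. Share from a = 0.0142/0.0186 = 0.764.

76.4%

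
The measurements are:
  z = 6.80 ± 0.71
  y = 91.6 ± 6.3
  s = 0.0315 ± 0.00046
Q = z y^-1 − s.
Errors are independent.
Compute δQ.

Let p = z·y^-1 = 0.0742. δp/p = √((1·δz/z)² + (-1·δy/y)²) = √(0.0109 + 0.00473) = 0.125, so δp = 0.00928.
Q = p − s: δQ = √(δp² + δs²) = √(8.61e-05 + 2.12e-07) = 0.00929

0.00929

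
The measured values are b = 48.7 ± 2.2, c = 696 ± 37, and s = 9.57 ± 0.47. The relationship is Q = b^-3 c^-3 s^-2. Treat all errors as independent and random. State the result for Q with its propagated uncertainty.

Since Q is a product/quotient, work with relative uncertainties:
  (-3·δb/b)² = (-3×0.0452)² = 0.0184;  (-3·δc/c)² = (-3×0.0532)² = 0.0254;  (-2·δs/s)² = (-2×0.0491)² = 0.00965
δQ/Q = √(0.0534) = 0.231
Q = 2.8e-16, so δQ = 0.231 × 2.8e-16 = 6.48e-17.

(2.80 ± 0.648) × 10^-16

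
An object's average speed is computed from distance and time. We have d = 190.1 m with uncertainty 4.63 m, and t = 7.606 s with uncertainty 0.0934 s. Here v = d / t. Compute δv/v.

v is a product of powers, so relative uncertainties combine in quadrature:
  (1·δd/d)² = (1×0.0244)² = 0.000593;  (-1·δt/t)² = (-1×0.0123)² = 0.000151
δv/v = √(0.000744) = 0.0273

0.0273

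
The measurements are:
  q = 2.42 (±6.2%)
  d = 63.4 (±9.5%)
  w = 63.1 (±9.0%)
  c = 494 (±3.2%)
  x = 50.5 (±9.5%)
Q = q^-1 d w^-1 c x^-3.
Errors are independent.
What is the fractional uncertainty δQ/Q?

0.321

For a monomial Q ∝ q^-1, d, w^-1, c, x^-3, fractional errors add in quadrature:
  (-1·δq/q)² = (-1×0.0620)² = 0.00384;  (1·δd/d)² = (1×0.0950)² = 0.00903;  (-1·δw/w)² = (-1×0.0900)² = 0.00810;  (1·δc/c)² = (1×0.0320)² = 0.00102;  (-3·δx/x)² = (-3×0.0950)² = 0.0812
δQ/Q = √(0.103) = 0.321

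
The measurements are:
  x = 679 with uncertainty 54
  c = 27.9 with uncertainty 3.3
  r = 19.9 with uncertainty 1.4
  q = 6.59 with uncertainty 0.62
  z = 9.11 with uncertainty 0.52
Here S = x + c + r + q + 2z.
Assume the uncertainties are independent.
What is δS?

S is a linear combination, so absolute uncertainties add in quadrature:
  (δx)² = 2920;  (δc)² = 10.9;  (δr)² = 1.96;  (δq)² = 0.384;  (2·δz)² = 1.08
δS = √(2930) = 54.1

54.1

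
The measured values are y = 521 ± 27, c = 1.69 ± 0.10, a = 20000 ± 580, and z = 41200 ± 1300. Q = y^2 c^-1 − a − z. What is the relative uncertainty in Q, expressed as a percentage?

19.3%

Let p = y^2·c^-1 = 1.61e+05. δp/p = √((2·δy/y)² + (-1·δc/c)²) = √(0.0107 + 0.00350) = 0.119, so δp = 19200.
Q = p − a − z: δQ = √(δp² + δa² + δz²) = √(3.67e+08 + 3.36e+05 + 1.69e+06) = 19200
Q = 99400, so δQ/Q = 19200/99400 = 0.193.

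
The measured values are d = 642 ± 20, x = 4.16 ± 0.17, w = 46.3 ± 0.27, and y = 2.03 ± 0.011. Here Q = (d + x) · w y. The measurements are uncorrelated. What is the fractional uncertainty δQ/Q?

0.0320

Let u = d + x = 646. δu = √(δd² + δx²) = √(400 + 0.0289) = 20.0, so δu/u = 0.0310.
Q is then a monomial in u, w, y:
δQ/Q = √((δu/u)² + (1·δw/w)² + (1·δy/y)²) = √(0.000958 + 3.4e-05 + 2.94e-05) = 0.0320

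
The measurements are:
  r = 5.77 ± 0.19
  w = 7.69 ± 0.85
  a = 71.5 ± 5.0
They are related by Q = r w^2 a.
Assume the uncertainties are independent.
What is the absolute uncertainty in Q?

5710

Q is a product of powers, so relative uncertainties combine in quadrature:
  (1·δr/r)² = (1×0.0329)² = 0.00108;  (2·δw/w)² = (2×0.111)² = 0.0489;  (1·δa/a)² = (1×0.0699)² = 0.00489
δQ/Q = √(0.0548) = 0.234
Q = 24400, so δQ = 0.234 × 24400 = 5710.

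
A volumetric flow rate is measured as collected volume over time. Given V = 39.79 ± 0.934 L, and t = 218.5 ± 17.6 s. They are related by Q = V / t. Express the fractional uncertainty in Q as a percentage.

8.39%

For a monomial Q ∝ V, t^-1, fractional errors add in quadrature:
  (1·δV/V)² = (1×0.0235)² = 0.000551;  (-1·δt/t)² = (-1×0.0805)² = 0.00649
δQ/Q = √(0.00704) = 0.0839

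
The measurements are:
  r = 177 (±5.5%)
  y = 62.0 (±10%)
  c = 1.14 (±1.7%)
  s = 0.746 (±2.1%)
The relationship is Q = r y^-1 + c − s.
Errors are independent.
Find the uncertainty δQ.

Let p = r·y^-1 = 2.85. δp/p = √((1·δr/r)² + (-1·δy/y)²) = √(0.00302 + 0.0100) = 0.114, so δp = 0.326.
Q = p + c − s: δQ = √(δp² + δc² + δs²) = √(0.106 + 0.000376 + 0.000245) = 0.327

0.327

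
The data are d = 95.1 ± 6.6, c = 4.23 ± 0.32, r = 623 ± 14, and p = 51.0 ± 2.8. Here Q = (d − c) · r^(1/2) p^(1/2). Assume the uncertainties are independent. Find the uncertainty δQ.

Let u = d − c = 90.9. δu = √(δd² + δc²) = √(43.6 + 0.102) = 6.61, so δu/u = 0.0727.
Q is then a monomial in u, r, p:
δQ/Q = √((δu/u)² + (½·δr/r)² + (½·δp/p)²) = √(0.00529 + 0.000126 + 0.000754) = 0.0785
Q = 16200, so δQ = 0.0785 × 16200 = 1270.

1270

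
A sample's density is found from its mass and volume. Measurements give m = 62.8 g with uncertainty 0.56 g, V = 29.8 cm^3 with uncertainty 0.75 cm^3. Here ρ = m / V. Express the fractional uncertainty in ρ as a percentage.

Since ρ is a product/quotient, work with relative uncertainties:
  (1·δm/m)² = (1×0.00892)² = 7.95e-05;  (-1·δV/V)² = (-1×0.0252)² = 0.000633
δρ/ρ = √(0.000713) = 0.0267

2.67%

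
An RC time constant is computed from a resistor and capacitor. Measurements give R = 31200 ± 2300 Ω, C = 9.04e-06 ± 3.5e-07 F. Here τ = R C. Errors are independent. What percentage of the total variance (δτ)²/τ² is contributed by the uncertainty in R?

(δτ/τ)² = (1·δR/R)² + (1·δC/C)²
  R term: (1×0.0737)² = 0.00543
  C term: (1×0.0387)² = 0.00150
Total = 0.00693. Share from R = 0.00543/0.00693 = 0.784.

78.4%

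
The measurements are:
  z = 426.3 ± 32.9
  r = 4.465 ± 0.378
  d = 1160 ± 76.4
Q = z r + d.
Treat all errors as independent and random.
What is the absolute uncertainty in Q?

Let p = z·r = 1903. δp/p = √((1·δz/z)² + (1·δr/r)²) = √(0.00596 + 0.00717) = 0.115, so δp = 218.
Q = p + d: δQ = √(δp² + δd²) = √(47500 + 5840) = 231

231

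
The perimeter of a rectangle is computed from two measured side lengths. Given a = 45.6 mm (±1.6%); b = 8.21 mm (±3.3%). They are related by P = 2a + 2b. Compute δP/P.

0.0145

Sums and differences: (δP)² = Σ (cᵢ δxᵢ)².
  (2·δa)² = 2.13;  (2·δb)² = 0.294
δP = √(2.42) = 1.56 mm
P = 108 mm, so δP/P = 1.56/108 = 0.0145.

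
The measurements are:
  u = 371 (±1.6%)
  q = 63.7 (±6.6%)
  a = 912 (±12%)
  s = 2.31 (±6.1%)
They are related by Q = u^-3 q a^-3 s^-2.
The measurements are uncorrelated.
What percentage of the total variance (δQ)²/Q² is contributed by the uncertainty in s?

9.85%

(δQ/Q)² = (-3·δu/u)² + (1·δq/q)² + (-3·δa/a)² + (-2·δs/s)²
  u term: (-3×0.0160)² = 0.00230
  q term: (1×0.0660)² = 0.00436
  a term: (-3×0.120)² = 0.130
  s term: (-2×0.0610)² = 0.0149
Total = 0.151. Share from s = 0.0149/0.151 = 0.0985.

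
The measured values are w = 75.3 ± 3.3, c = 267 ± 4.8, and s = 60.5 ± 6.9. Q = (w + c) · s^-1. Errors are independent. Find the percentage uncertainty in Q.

Let u = w + c = 342. δu = √(δw² + δc²) = √(10.9 + 23.0) = 5.82, so δu/u = 0.0170.
Q is then a monomial in u, s:
δQ/Q = √((δu/u)² + (-1·δs/s)²) = √(0.000290 + 0.0130) = 0.115

11.5%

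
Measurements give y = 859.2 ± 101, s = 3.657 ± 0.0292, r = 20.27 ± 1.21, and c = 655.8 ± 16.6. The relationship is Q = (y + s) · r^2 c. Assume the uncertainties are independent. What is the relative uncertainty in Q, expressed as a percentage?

16.9%

Let u = y + s = 862.9. δu = √(δy² + δs²) = √(10200 + 0.000853) = 101, so δu/u = 0.117.
Q is then a monomial in u, r, c:
δQ/Q = √((δu/u)² + (2·δr/r)² + (1·δc/c)²) = √(0.0137 + 0.0143 + 0.000641) = 0.169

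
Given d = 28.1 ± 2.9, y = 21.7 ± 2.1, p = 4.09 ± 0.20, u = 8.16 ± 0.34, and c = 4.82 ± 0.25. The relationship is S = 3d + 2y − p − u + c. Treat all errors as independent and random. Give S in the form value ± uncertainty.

Sums and differences: (δS)² = Σ (cᵢ δxᵢ)².
  (3·δd)² = 75.7;  (2·δy)² = 17.6;  (δp)² = 0.0400;  (δu)² = 0.116;  (δc)² = 0.0625
δS = √(93.5) = 9.67
S = 120.

120 ± 9.67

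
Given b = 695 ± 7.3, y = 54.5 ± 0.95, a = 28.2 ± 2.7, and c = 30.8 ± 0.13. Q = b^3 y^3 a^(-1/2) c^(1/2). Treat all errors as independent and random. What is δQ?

4.41e+12

Relative error in a monomial: (δQ/Q)² = Σ (nᵢ · δxᵢ/xᵢ)².
  (3·δb/b)² = (3×0.0105)² = 0.000993;  (3·δy/y)² = (3×0.0174)² = 0.00273;  (−½·δa/a)² = (-0.5×0.0957)² = 0.00229;  (½·δc/c)² = (0.5×0.00422)² = 4.45e-06
δQ/Q = √(0.00602) = 0.0776
Q = 5.68e+13, so δQ = 0.0776 × 5.68e+13 = 4.41e+12.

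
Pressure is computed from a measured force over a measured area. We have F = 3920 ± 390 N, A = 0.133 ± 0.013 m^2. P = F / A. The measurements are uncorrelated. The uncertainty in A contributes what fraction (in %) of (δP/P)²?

49.1%

(δP/P)² = (1·δF/F)² + (-1·δA/A)²
  F term: (1×0.0995)² = 0.00990
  A term: (-1×0.0977)² = 0.00955
Total = 0.0195. Share from A = 0.00955/0.0195 = 0.491.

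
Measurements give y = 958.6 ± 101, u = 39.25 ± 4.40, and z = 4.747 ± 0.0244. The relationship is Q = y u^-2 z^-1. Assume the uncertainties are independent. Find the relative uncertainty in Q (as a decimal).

Each factor contributes (exponent × relative error)² to (δQ/Q)²:
  (1·δy/y)² = (1×0.105)² = 0.0111;  (-2·δu/u)² = (-2×0.112)² = 0.0503;  (-1·δz/z)² = (-1×0.00514)² = 2.64e-05
δQ/Q = √(0.0614) = 0.248

0.248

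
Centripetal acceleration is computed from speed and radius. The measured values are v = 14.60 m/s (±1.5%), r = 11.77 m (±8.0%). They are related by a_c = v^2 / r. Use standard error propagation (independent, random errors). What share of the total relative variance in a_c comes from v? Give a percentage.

(δa_c/a_c)² = (2·δv/v)² + (-1·δr/r)²
  v term: (2×0.0150)² = 0.000900
  r term: (-1×0.0800)² = 0.00640
Total = 0.00730. Share from v = 0.000900/0.00730 = 0.123.

12.3%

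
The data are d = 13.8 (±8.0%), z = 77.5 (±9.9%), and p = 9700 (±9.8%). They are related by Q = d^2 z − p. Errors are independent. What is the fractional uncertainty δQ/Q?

Let w = d^2·z = 14800. δw/w = √((2·δd/d)² + (1·δz/z)²) = √(0.0256 + 0.00980) = 0.188, so δw = 2780.
Q = w − p: δQ = √(δw² + δp²) = √(7.71e+06 + 9.04e+05) = 2940
Q = 5060, so δQ/Q = 2940/5060 = 0.580.

0.580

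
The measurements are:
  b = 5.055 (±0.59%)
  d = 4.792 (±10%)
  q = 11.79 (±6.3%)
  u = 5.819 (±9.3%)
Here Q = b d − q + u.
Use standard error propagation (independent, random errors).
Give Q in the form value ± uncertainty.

18.25 ± 2.59

Let p = b·d = 24.22. δp/p = √((1·δb/b)² + (1·δd/d)²) = √(3.48e-05 + 0.0100) = 0.100, so δp = 2.43.
Q = p − q + u: δQ = √(δp² + δq² + δu²) = √(5.89 + 0.552 + 0.293) = 2.59
Q = 18.25.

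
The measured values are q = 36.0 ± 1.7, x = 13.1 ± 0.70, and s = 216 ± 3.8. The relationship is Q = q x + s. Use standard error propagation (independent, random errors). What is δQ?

33.8

Let p = q·x = 472. δp/p = √((1·δq/q)² + (1·δx/x)²) = √(0.00223 + 0.00286) = 0.0713, so δp = 33.6.
Q = p + s: δQ = √(δp² + δs²) = √(1130 + 14.4) = 33.8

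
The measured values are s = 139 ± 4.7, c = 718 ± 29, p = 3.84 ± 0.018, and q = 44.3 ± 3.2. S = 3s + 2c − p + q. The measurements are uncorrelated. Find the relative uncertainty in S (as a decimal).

Sums and differences: (δS)² = Σ (cᵢ δxᵢ)².
  (3·δs)² = 199;  (2·δc)² = 3360;  (δp)² = 0.000324;  (δq)² = 10.2
δS = √(3570) = 59.8
S = 1890, so δS/S = 59.8/1890 = 0.0316.

0.0316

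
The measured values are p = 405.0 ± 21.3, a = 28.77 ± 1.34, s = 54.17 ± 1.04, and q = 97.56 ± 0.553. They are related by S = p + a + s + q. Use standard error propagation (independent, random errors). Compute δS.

21.4

Each term contributes (cᵢ δxᵢ)² to (δS)²:
  (δp)² = 454;  (δa)² = 1.80;  (δs)² = 1.08;  (δq)² = 0.306
δS = √(457) = 21.4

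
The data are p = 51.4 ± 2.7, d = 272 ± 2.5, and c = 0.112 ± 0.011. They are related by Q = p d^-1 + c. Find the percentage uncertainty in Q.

Let w = p·d^-1 = 0.189. δw/w = √((1·δp/p)² + (-1·δd/d)²) = √(0.00276 + 8.45e-05) = 0.0533, so δw = 0.0101.
Q = w + c: δQ = √(δw² + δc²) = √(0.000102 + 0.000121) = 0.0149
Q = 0.301, so δQ/Q = 0.0149/0.301 = 0.0496.

4.96%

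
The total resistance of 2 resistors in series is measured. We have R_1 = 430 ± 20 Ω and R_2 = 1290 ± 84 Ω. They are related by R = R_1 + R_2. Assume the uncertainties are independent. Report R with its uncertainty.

R is a linear combination, so absolute uncertainties add in quadrature:
  (δR_1)² = 400;  (δR_2)² = 7060
δR = √(7460) = 86.3 Ω
R = 1720 Ω.

1720 ± 86.3 Ω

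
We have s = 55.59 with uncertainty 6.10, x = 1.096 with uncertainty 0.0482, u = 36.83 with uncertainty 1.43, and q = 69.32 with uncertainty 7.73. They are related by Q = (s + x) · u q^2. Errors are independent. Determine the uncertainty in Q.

Let w = s + x = 56.69. δw = √(δs² + δx²) = √(37.2 + 0.00232) = 6.10, so δw/w = 0.108.
Q is then a monomial in w, u, q:
δQ/Q = √((δw/w)² + (1·δu/u)² + (2·δq/q)²) = √(0.0116 + 0.00151 + 0.0497) = 0.251
Q = 1.003e+07, so δQ = 0.251 × 1.003e+07 = 2.51e+06.

2.51e+06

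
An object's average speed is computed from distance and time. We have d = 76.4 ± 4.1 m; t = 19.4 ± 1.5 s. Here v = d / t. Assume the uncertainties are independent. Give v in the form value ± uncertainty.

For a monomial v ∝ d, t^-1, fractional errors add in quadrature:
  (1·δd/d)² = (1×0.0537)² = 0.00288;  (-1·δt/t)² = (-1×0.0773)² = 0.00598
δv/v = √(0.00886) = 0.0941
v = 3.94 m/s, so δv = 0.0941 × 3.94 = 0.371 m/s.

3.94 ± 0.371 m/s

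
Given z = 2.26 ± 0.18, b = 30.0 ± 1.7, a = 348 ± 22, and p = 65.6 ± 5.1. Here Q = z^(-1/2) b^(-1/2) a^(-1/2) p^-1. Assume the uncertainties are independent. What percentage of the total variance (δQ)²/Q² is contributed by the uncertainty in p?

(δQ/Q)² = (−½·δz/z)² + (−½·δb/b)² + (−½·δa/a)² + (-1·δp/p)²
  z term: (-0.5×0.0796)² = 0.00159
  b term: (-0.5×0.0567)² = 0.000803
  a term: (-0.5×0.0632)² = 0.000999
  p term: (-1×0.0777)² = 0.00604
Total = 0.00943. Share from p = 0.00604/0.00943 = 0.641.

64.1%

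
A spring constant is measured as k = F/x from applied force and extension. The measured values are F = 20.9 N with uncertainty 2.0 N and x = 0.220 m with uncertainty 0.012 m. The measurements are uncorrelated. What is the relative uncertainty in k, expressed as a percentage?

11.0%

Since k is a product/quotient, work with relative uncertainties:
  (1·δF/F)² = (1×0.0957)² = 0.00916;  (-1·δx/x)² = (-1×0.0545)² = 0.00298
δk/k = √(0.0121) = 0.110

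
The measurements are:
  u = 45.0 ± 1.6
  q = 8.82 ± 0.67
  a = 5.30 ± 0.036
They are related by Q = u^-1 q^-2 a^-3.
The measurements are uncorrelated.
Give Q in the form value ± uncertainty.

(1.92 ± 0.302) × 10^-6

For a monomial Q ∝ u^-1, q^-2, a^-3, fractional errors add in quadrature:
  (-1·δu/u)² = (-1×0.0356)² = 0.00126;  (-2·δq/q)² = (-2×0.0760)² = 0.0231;  (-3·δa/a)² = (-3×0.00679)² = 0.000415
δQ/Q = √(0.0248) = 0.157
Q = 1.92e-06, so δQ = 0.157 × 1.92e-06 = 3.02e-07.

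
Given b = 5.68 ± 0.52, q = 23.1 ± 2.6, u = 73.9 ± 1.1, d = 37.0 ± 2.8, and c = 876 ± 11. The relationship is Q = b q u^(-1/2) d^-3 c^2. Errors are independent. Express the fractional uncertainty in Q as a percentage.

Relative error in a monomial: (δQ/Q)² = Σ (nᵢ · δxᵢ/xᵢ)².
  (1·δb/b)² = (1×0.0915)² = 0.00838;  (1·δq/q)² = (1×0.113)² = 0.0127;  (−½·δu/u)² = (-0.5×0.0149)² = 5.54e-05;  (-3·δd/d)² = (-3×0.0757)² = 0.0515;  (2·δc/c)² = (2×0.0126)² = 0.000631
δQ/Q = √(0.0733) = 0.271

27.1%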